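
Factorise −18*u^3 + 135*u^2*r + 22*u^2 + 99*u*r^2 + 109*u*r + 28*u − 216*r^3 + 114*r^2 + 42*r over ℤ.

Group: 2*u*(−9*u^2 + 81*u*r + 11*u − 72*r^2 + 38*r + 14) + 3*r*(−9*u^2 + 81*u*r + 11*u − 72*r^2 + 38*r + 14); both groups contain (−9*u^2 + 81*u*r + 11*u − 72*r^2 + 38*r + 14), so (2*u + 3*r) is a factor with cofactor −9*u^2 + 81*u*r + 11*u − 72*r^2 + 38*r + 14.
The cofactor groups again: −9*u^2 + 81*u*r + 11*u − 72*r^2 + 38*r + 14 = −u*(9*u − 9*r + 7) + (8*r + 2)*(9*u − 9*r + 7); both groups contain (9*u − 9*r + 7), giving −(u − 8*r − 2)*(9*u − 9*r + 7).

−(u − 8*r − 2)*(9*u − 9*r + 7)*(2*u + 3*r)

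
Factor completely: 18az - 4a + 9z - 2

(2a + 1)(9z - 2)

Group as (18az - 4a) + (9z - 2) = 2a(9z - 2) + (9z - 2).
Both groups share the factor (9z - 2).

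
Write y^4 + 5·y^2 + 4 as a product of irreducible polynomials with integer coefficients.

Substitute u = y^2 to get a quadratic in u, then factor.
y^2 + 4 is irreducible over ℤ (sum of squares).
y^2 + 1 is irreducible over ℤ (sum of squares).

(y^2 + 1)·(y^2 + 4)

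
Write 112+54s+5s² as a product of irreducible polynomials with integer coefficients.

(5s+14)(s+8)

Need a pair with product 5·112 = 560 and sum 54: that's 14 and 40.
Split the middle term: 5s²+14s + 40s+112 = s(5s+14) + 8(5s+14).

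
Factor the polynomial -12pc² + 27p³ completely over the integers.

3p(3p - 2c)(3p + 2c)

Pull out the common factor 3p; 9p² - 4c² is a difference of squares.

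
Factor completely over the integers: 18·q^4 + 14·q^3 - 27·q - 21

Group as (18·q^4 - 27·q) + (14·q^3 - 21) = 9·q·(2·q^3 - 3) + 7·(2·q^3 - 3).
Both groups share the factor (2·q^3 - 3).

(9·q + 7)·(2·q^3 - 3)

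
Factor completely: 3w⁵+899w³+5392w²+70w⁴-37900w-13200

By the rational root theorem, w = -1/3 is a root, giving the factor (3w+1) and quotient w⁴+23w³+292w²+1700w-13200.
Then w = -15 is a root, so (w+15) is a factor; dividing leaves w³+8w²+172w-880.
Then w = 4 is a root, so (w-4) divides it; the quotient is w²+12w+220.
The quadratic w²+12w+220 has discriminant -736 < 0 and is irreducible over ℤ.

(3w+1)(w+15)(w-4)(w²+12w+220)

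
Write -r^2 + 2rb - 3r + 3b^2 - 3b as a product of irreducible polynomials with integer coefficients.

-(r - 3b + 3)(r + b)

Group: -r(r - 3b + 3) - b(r - 3b + 3); both groups contain (r - 3b + 3).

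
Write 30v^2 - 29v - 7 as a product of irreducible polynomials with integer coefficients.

Need a pair with product 30·(-7) = -210 and sum -29: that's -35 and 6.
Split the middle term: 30v^2 - 35v + 6v - 7 = 5v(6v - 7) + (6v - 7).

(5v + 1)(6v - 7)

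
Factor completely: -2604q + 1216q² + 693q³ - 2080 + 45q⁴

(3q + 10)(3q + 2)(5q - 8)(q + 13)

By the rational root theorem, q = -13 is a root, so (q + 13) divides it; the quotient is 45q³ + 108q² - 188q - 160.
Next, q = 8/5 is a root, giving the factor (5q - 8) and quotient 9q² + 36q + 20.
The remaining quadratic factors as (3q + 2)(3q + 10).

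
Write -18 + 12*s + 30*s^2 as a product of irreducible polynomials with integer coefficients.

Pull out the common factor 6, then factor the remaining trinomial.

6*(5*s - 3)*(s + 1)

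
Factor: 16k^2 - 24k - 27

(4k + 3)(4k - 9)

Need a pair with product 16·(-27) = -432 and sum -24: that's -36 and 12.
Split the middle term: 16k^2 - 36k + 12k - 27 = 4k(4k - 9) + 3(4k - 9).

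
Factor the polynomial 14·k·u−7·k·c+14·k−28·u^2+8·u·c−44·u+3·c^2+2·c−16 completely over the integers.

(7·k−14·u−3·c−8)·(2·u−c+2)

Group: 2·u·(7·k−14·u−3·c−8) + (−c+2)·(7·k−14·u−3·c−8); both groups contain (7·k−14·u−3·c−8).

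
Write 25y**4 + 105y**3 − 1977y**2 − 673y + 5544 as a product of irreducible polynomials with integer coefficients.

Testing divisors of the constant over divisors of the leading coefficient, y = 7 is a root, so (y − 7) is a factor; dividing leaves 25y**3 + 280y**2 − 17y − 792.
Continuing, y = 8/5 is a root, so (5y − 8) divides it; the quotient is 5y**2 + 64y + 99.
The remaining quadratic factors as (y + 11)(5y + 9).

(5y + 9)(5y − 8)(y + 11)(y − 7)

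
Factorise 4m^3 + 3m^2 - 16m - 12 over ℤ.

Testing divisors of the constant over divisors of the leading coefficient, m = -2 is a root, so (m + 2) divides it; the quotient is 4m^2 - 5m - 6.
The remaining quadratic factors as (4m + 3)(m - 2).

(4m + 3)(m + 2)(m - 2)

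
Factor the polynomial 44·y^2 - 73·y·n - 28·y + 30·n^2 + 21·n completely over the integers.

Group: 11·y·(4·y - 3·n) + (-10·n - 7)·(4·y - 3·n); both groups contain (4·y - 3·n).

(11·y - 10·n - 7)·(4·y - 3·n)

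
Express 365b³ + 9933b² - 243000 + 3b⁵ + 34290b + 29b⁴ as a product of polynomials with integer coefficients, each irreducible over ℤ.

Trying the rational-root candidates, b = -12 is a root, so (b + 12) divides it; the quotient is 3b⁴ - 7b³ + 449b² + 4545b - 20250.
Then b = -9 is a root, so (b + 9) is a factor; dividing leaves 3b³ - 34b² + 755b - 2250.
Then b = 10/3 is a root, so (3b - 10) divides it; the quotient is b² - 8b + 225.
The quadratic b² - 8b + 225 has discriminant -836 < 0 and is irreducible over ℤ.

(3b - 10)(b + 12)(b + 9)(b² - 8b + 225)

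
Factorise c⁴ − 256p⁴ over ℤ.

Difference of squares twice: with A = c and B = 4p, A⁴ − B⁴ = (A² − B²)(A² + B²), and A² − B² factors again.

(c + 4p)(c − 4p)(c² + 16p²)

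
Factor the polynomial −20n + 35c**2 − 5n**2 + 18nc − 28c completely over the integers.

−(n − 5c + 4)(5n + 7c)

Group: −5n(n − 5c + 4) − 7c(n − 5c + 4); both groups contain (n − 5c + 4).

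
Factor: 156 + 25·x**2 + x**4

(x**2 + 12)·(x**2 + 13)

Substitute u = x**2 to get a quadratic in u, then factor.
x**2 + 12 is irreducible over ℤ (always positive, so no real roots).
x**2 + 13 is irreducible over ℤ (always positive, so no real roots).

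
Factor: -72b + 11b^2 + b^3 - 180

(b + 15)(b + 2)(b - 6)

By the rational root theorem, b = 6 is a root, giving the factor (b - 6) and quotient b^2 + 17b + 30.
The remaining quadratic factors as (b + 15)(b + 2).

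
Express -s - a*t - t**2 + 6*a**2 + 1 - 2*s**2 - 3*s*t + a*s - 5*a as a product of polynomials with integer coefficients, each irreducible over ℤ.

Group: 3*a*(2*a - s - t - 1) + (2*s + t - 1)*(2*a - s - t - 1); both groups contain (2*a - s - t - 1).

(2*a - s - t - 1)*(3*a + 2*s + t - 1)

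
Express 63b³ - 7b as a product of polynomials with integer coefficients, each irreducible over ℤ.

Factor out 7b, leaving 9b² - 1, which is a difference of two squares.

7b(3b + 1)(3b - 1)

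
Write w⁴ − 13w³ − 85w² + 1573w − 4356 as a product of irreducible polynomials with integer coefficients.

(w + 11)(w − 11)(w − 4)(w − 9)

Testing divisors of the constant over divisors of the leading coefficient, w = 4 is a root, so (w − 4) divides it; the quotient is w³ − 9w² − 121w + 1089.
Continuing, w = 9 is a root, so (w − 9) divides it; the quotient is w² − 121.
The remaining quadratic factors as (w − 11)(w + 11).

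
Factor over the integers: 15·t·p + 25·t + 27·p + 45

(3·p + 5)·(5·t + 9)

Group as (15·t·p + 25·t) + (27·p + 45) = 5·t·(3·p + 5) + 9·(3·p + 5).
Both groups share the factor (3·p + 5).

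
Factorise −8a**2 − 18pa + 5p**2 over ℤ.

(p − 4a)(5p + 2a)

Group: p(5p + 2a) − 4a(5p + 2a); both groups contain (5p + 2a).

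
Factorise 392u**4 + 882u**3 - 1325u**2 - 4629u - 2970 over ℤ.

(2u + 3)(4u - 9)(7u + 10)(7u + 11)

Among the possible rational roots, u = -3/2 is a root, so (2u + 3) is a factor; dividing leaves 196u**3 + 147u**2 - 883u - 990.
Then u = -11/7 is a root, giving the factor (7u + 11) and quotient 28u**2 - 23u - 90.
The remaining quadratic factors as (4u - 9)(7u + 10).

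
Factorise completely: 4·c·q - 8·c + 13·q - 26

(4·c + 13)·(q - 2)

Group as (4·c·q - 8·c) + (13·q - 26) = 4·c·(q - 2) + 13·(q - 2).
Both groups share the factor (q - 2).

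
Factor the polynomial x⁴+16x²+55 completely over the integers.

Substitute u = x² to get a quadratic in u, then factor.
x²+5 is irreducible over ℤ (always positive, so no real roots).
x²+11 is irreducible over ℤ (always positive, so no real roots).

(x²+11)(x²+5)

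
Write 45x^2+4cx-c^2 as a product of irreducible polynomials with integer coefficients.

Group: -c(c-9x) - 5x(c-9x); both groups contain (c-9x).

-(c+5x)(c-9x)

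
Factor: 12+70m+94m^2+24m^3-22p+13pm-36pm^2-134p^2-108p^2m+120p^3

Group: 6p(20p^2-28pm-29p+8m^2+26m+6) + (3m+2)(20p^2-28pm-29p+8m^2+26m+6); both groups contain (20p^2-28pm-29p+8m^2+26m+6), so (6p+3m+2) is a factor with cofactor 20p^2-28pm-29p+8m^2+26m+6.
The cofactor groups again: 20p^2-28pm-29p+8m^2+26m+6 = 5p(4p-4m-1) + (-2m-6)(4p-4m-1); both groups contain (4p-4m-1), giving (5p-2m-6)(4p-4m-1).

(5p-2m-6)(4p-4m-1)(6p+3m+2)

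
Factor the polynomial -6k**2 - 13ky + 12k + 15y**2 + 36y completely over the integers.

-(6k - 5y - 12)(k + 3y)

Group: -6k(k + 3y) + (5y + 12)(k + 3y); both groups contain (k + 3y).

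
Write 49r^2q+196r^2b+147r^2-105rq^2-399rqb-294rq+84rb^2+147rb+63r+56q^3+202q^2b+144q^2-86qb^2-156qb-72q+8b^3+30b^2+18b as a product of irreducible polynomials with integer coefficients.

Group: 7r(7rq+28rb+21r-8q^2-30qb-24q+8b^2+6b) + (-7q+b+3)(7rq+28rb+21r-8q^2-30qb-24q+8b^2+6b); both groups contain (7rq+28rb+21r-8q^2-30qb-24q+8b^2+6b), so (7r-7q+b+3) is a factor with cofactor 7rq+28rb+21r-8q^2-30qb-24q+8b^2+6b.
The cofactor groups again: 7rq+28rb+21r-8q^2-30qb-24q+8b^2+6b = 7r(q+4b+3) + (-8q+2b)(q+4b+3); both groups contain (q+4b+3), giving (7r-8q+2b)(q+4b+3).

(7r-8q+2b)(q+4b+3)(7r-7q+b+3)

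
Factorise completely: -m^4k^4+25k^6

Factor out k^4 first: what remains is -m^4+25k^2.
Recognize a difference of squares with the parts 5k and m^2.

-k^4(m^2-5k)(m^2+5k)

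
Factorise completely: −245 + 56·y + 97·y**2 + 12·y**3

Among the possible rational roots, y = 5/4 is a root, giving the factor (4·y − 5) and quotient 3·y**2 + 28·y + 49.
The remaining quadratic factors as (y + 7)(3·y + 7).

(3·y + 7)·(4·y − 5)·(y + 7)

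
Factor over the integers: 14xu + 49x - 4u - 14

(2u + 7)(7x - 2)

Group as (14xu + 49x) + (-4u - 14) = 7x(2u + 7) - 2(2u + 7).
Both groups share the factor (2u + 7).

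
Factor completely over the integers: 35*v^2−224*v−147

Pull out the common factor 7, then factor the remaining trinomial.

7*(5*v+3)*(v−7)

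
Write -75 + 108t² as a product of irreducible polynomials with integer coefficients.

3(6t + 5)(6t - 5)

Every term has a factor of 3. Then 36t² - 25 = (6t)² − (5)².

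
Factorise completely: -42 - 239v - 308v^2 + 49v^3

Among the possible rational roots, v = 7 is a root, so (v - 7) divides it; the quotient is 49v^2 + 35v + 6.
The remaining quadratic factors as (7v + 3)(7v + 2).

(7v + 2)(7v + 3)(v - 7)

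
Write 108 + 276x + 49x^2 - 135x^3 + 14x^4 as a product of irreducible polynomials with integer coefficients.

(2x + 1)(7x + 6)(x - 2)(x - 9)

Testing divisors of the constant over divisors of the leading coefficient, x = 9 is a root, giving the factor (x - 9) and quotient 14x^3 - 9x^2 - 32x - 12.
Then x = -1/2 is a root, so (2x + 1) divides it; the quotient is 7x^2 - 8x - 12.
The remaining quadratic factors as (7x + 6)(x - 2).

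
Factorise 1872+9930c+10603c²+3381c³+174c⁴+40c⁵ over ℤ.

(2c+3)(4c+1)(5c+8)(c²+c+78)

Among the possible rational roots, c = −1/4 is a root, so (4c+1) is a factor; dividing leaves 10c⁴+41c³+835c²+2442c+1872.
Continuing, c = −3/2 is a root, so (2c+3) divides it; the quotient is 5c³+13c²+398c+624.
Continuing, c = −8/5 is a root, so (5c+8) divides it; the quotient is c²+c+78.
The quadratic c²+c+78 has discriminant −311 < 0 and is irreducible over ℤ.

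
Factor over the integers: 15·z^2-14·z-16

(3·z+2)·(5·z-8)

Need a pair with product 15·(-16) = -240 and sum -14: that's -24 and 10.
Split the middle term: 15·z^2-24·z + 10·z-16 = 3·z·(5·z-8) + 2·(5·z-8).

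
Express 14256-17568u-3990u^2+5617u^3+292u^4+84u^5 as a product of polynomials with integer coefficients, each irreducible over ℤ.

(2u-3)(6u+11)(7u-6)(u^2+4u+72)

Trying the rational-root candidates, u = -11/6 is a root, giving the factor (6u+11) and quotient 14u^4+23u^3+894u^2-2304u+1296.
Next, u = 3/2 is a root, so (2u-3) divides it; the quotient is 7u^3+22u^2+480u-432.
Then u = 6/7 is a root, so (7u-6) is a factor; dividing leaves u^2+4u+72.
The quadratic u^2+4u+72 has discriminant -272 < 0 and is irreducible over ℤ.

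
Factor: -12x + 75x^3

Factor out 3x, leaving 25x^2 - 4, which is a difference of two squares.

3x(5x + 2)(5x - 2)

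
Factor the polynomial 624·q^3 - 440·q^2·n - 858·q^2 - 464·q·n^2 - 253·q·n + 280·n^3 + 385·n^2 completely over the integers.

Group: 13·q·(48·q^2 - 8·q·n - 66·q - 40·n^2 - 55·n) - 7·n·(48·q^2 - 8·q·n - 66·q - 40·n^2 - 55·n); both groups contain (48·q^2 - 8·q·n - 66·q - 40·n^2 - 55·n), so (13·q - 7·n) is a factor with cofactor 48·q^2 - 8·q·n - 66·q - 40·n^2 - 55·n.
The cofactor groups again: 48·q^2 - 8·q·n - 66·q - 40·n^2 - 55·n = 6·q·(8·q - 8·n - 11) + 5·n·(8·q - 8·n - 11); both groups contain (8·q - 8·n - 11), giving (6·q + 5·n)·(8·q - 8·n - 11).

(13·q - 7·n)·(8·q - 8·n - 11)·(6·q + 5·n)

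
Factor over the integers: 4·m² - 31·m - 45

Need a pair with product 4·(-45) = -180 and sum -31: that's -36 and 5.
Split the middle term: 4·m² - 36·m + 5·m - 45 = 4·m·(m - 9) + 5·(m - 9).

(4·m + 5)·(m - 9)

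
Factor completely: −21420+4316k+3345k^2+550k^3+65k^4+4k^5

(4k−7)(k+5)(k+9)(k^2+4k+68)

By the rational root theorem, k = −5 is a root, so (k+5) divides it; the quotient is 4k^4+45k^3+325k^2+1720k−4284.
Then k = −9 is a root, giving the factor (k+9) and quotient 4k^3+9k^2+244k−476.
Next, k = 7/4 is a root, so (4k−7) is a factor; dividing leaves k^2+4k+68.
The quadratic k^2+4k+68 has discriminant −256 < 0 and is irreducible over ℤ.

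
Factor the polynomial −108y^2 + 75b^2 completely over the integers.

3(5b + 6y)(5b − 6y)

Factor out 3, leaving 25b^2 − 36y^2, which is a difference of two squares.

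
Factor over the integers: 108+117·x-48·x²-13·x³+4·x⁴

(4·x+3)·(x+3)·(x-3)·(x-4)

By the rational root theorem, x = 3 is a root, so (x-3) is a factor; dividing leaves 4·x³-x²-51·x-36.
Then x = -3/4 is a root, giving the factor (4·x+3) and quotient x²-x-12.
The remaining quadratic factors as (x+3)(x-4).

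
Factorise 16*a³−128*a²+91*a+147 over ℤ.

Testing divisors of the constant over divisors of the leading coefficient, a = 7/4 is a root, so (4*a−7) is a factor; dividing leaves 4*a²−25*a−21.
The remaining quadratic factors as (4*a+3)(a−7).

(4*a+3)*(4*a−7)*(a−7)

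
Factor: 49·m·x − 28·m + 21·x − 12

(7·m + 3)·(7·x − 4)

Group as (49·m·x − 28·m) + (21·x − 12) = 7·m·(7·x − 4) + 3·(7·x − 4).
Both groups share the factor (7·x − 4).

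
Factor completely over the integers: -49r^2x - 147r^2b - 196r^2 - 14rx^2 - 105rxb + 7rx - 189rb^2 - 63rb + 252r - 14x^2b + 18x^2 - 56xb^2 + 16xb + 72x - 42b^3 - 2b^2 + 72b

-(7r + 2x + 2b)(x + 3b + 4)(7r + 7b - 9)

Group: x(-49r^2 - 14rx - 63rb + 63r - 14xb + 18x - 14b^2 + 18b) + (3b + 4)(-49r^2 - 14rx - 63rb + 63r - 14xb + 18x - 14b^2 + 18b); both groups contain (-49r^2 - 14rx - 63rb + 63r - 14xb + 18x - 14b^2 + 18b), so (x + 3b + 4) is a factor with cofactor -49r^2 - 14rx - 63rb + 63r - 14xb + 18x - 14b^2 + 18b.
The cofactor groups again: -49r^2 - 14rx - 63rb + 63r - 14xb + 18x - 14b^2 + 18b = -7r(7r + 2x + 2b) + (-7b + 9)(7r + 2x + 2b); both groups contain (7r + 2x + 2b), giving -(7r + 7b - 9)(7r + 2x + 2b).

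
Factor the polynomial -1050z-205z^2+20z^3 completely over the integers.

5z(4z+15)(z-14)

Pull out the common factor 5z, then factor the remaining trinomial.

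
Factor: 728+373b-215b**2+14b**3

Testing divisors of the constant over divisors of the leading coefficient, b = -8/7 is a root, so (7b+8) divides it; the quotient is 2b**2-33b+91.
The remaining quadratic factors as (2b-7)(b-13).

(2b-7)(7b+8)(b-13)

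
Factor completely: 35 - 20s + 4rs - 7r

(4s - 7)(r - 5)

Group as (4rs - 7r) + (-20s + 35) = r(4s - 7) - 5(4s - 7).
Both groups share the factor (4s - 7).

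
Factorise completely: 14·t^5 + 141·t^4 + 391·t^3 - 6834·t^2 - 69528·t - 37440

Trying the rational-root candidates, t = -8 is a root, giving the factor (t + 8) and quotient 14·t^4 + 29·t^3 + 159·t^2 - 8106·t - 4680.
Continuing, t = -4/7 is a root, giving the factor (7·t + 4) and quotient 2·t^3 + 3·t^2 + 21·t - 1170.
Next, t = 15/2 is a root, so (2·t - 15) divides it; the quotient is t^2 + 9·t + 78.
The quadratic t^2 + 9·t + 78 has discriminant -231 < 0 and is irreducible over ℤ.

(2·t - 15)·(7·t + 4)·(t + 8)·(t^2 + 9·t + 78)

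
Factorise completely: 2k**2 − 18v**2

2(k + 3v)(k − 3v)

Pull out the common factor 2; k**2 − 9v**2 is a difference of squares.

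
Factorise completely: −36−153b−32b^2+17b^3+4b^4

(4b+1)(b+3)(b+4)(b−3)

Among the possible rational roots, b = −3 is a root, giving the factor (b+3) and quotient 4b^3+5b^2−47b−12.
Next, b = −4 is a root, so (b+4) divides it; the quotient is 4b^2−11b−3.
The remaining quadratic factors as (4b+1)(b−3).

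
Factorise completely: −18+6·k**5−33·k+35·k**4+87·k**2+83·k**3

(2·k−1)·(3·k+1)·(k+3)·(k**2+3·k+6)

Testing divisors of the constant over divisors of the leading coefficient, k = 1/2 is a root, so (2·k−1) divides it; the quotient is 3·k**4+19·k**3+51·k**2+69·k+18.
Then k = −3 is a root, so (k+3) divides it; the quotient is 3·k**3+10·k**2+21·k+6.
Next, k = −1/3 is a root, giving the factor (3·k+1) and quotient k**2+3·k+6.
The quadratic k**2+3·k+6 has discriminant −15 < 0 and is irreducible over ℤ.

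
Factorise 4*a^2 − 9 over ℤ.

Need a pair with product 4·(−9) = −36 and sum 0: that's −6 and 6.
Split the middle term: 4*a^2 − 6*a + 6*a − 9 = 2*a*(2*a − 3) + 3*(2*a − 3).

(2*a + 3)*(2*a − 3)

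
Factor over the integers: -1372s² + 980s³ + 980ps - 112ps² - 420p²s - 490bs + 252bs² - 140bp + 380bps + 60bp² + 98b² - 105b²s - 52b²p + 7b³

(7b - 10p + 14s)(b - 6p - 10s + 14)(b - 7s)

Group: 7b(b² - 6bp - 17bs + 14b + 42ps + 70s² - 98s) + (-10p + 14s)(b² - 6bp - 17bs + 14b + 42ps + 70s² - 98s); both groups contain (b² - 6bp - 17bs + 14b + 42ps + 70s² - 98s), so (7b - 10p + 14s) is a factor with cofactor b² - 6bp - 17bs + 14b + 42ps + 70s² - 98s.
The cofactor groups again: b² - 6bp - 17bs + 14b + 42ps + 70s² - 98s = b(b - 7s) + (-6p - 10s + 14)(b - 7s); both groups contain (b - 7s), giving (b - 6p - 10s + 14)(b - 7s).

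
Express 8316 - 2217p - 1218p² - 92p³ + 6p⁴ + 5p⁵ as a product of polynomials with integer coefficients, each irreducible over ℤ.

Trying the rational-root candidates, p = 9/5 is a root, giving the factor (5p - 9) and quotient p⁴ + 3p³ - 13p² - 267p - 924.
Then p = 7 is a root, giving the factor (p - 7) and quotient p³ + 10p² + 57p + 132.
Next, p = -4 is a root, so (p + 4) divides it; the quotient is p² + 6p + 33.
The quadratic p² + 6p + 33 has discriminant -96 < 0 and is irreducible over ℤ.

(5p - 9)(p + 4)(p - 7)(p² + 6p + 33)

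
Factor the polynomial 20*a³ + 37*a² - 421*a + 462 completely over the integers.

Among the possible rational roots, a = 7/5 is a root, so (5*a - 7) is a factor; dividing leaves 4*a² + 13*a - 66.
The remaining quadratic factors as (4*a - 11)(a + 6).

(4*a - 11)*(5*a - 7)*(a + 6)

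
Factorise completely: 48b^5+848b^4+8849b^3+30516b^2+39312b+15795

(3b+5)(4b+3)(4b+9)(b^2+13b+117)

Testing divisors of the constant over divisors of the leading coefficient, b = -9/4 is a root, so (4b+9) divides it; the quotient is 12b^4+185b^3+1796b^2+3588b+1755.
Next, b = -5/3 is a root, so (3b+5) is a factor; dividing leaves 4b^3+55b^2+507b+351.
Next, b = -3/4 is a root, so (4b+3) is a factor; dividing leaves b^2+13b+117.
The quadratic b^2+13b+117 has discriminant -299 < 0 and is irreducible over ℤ.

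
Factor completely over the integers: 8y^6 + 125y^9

Every term has a factor of y^6; factoring it out leaves 125y^3 + 8.
Recognize a sum of cubes with the parts 2 and 5y.

y^6(5y + 2)(25y^2 − 10y + 4)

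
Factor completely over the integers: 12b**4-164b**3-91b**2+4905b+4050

(2b+9)(6b+5)(b-10)(b-9)

Testing divisors of the constant over divisors of the leading coefficient, b = 9 is a root, giving the factor (b-9) and quotient 12b**3-56b**2-595b-450.
Then b = -5/6 is a root, giving the factor (6b+5) and quotient 2b**2-11b-90.
The remaining quadratic factors as (b-10)(2b+9).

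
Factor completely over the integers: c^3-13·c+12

Testing divisors of the constant over divisors of the leading coefficient, c = 1 is a root, so (c-1) divides it; the quotient is c^2+c-12.
The remaining quadratic factors as (c-3)(c+4).

(c+4)·(c-1)·(c-3)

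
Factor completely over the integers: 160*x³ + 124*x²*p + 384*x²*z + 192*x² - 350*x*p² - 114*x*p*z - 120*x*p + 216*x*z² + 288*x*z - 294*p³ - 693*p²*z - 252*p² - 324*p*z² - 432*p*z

Group: 10*x*(16*x² - 10*x*p + 24*x*z - 21*p² - 36*p*z) + (14*p + 9*z + 12)*(16*x² - 10*x*p + 24*x*z - 21*p² - 36*p*z); both groups contain (16*x² - 10*x*p + 24*x*z - 21*p² - 36*p*z), so (10*x + 14*p + 9*z + 12) is a factor with cofactor 16*x² - 10*x*p + 24*x*z - 21*p² - 36*p*z.
The cofactor groups again: 16*x² - 10*x*p + 24*x*z - 21*p² - 36*p*z = 2*x*(8*x + 7*p + 12*z) - 3*p*(8*x + 7*p + 12*z); both groups contain (8*x + 7*p + 12*z), giving (2*x - 3*p)*(8*x + 7*p + 12*z).

(2*x - 3*p)*(10*x + 14*p + 9*z + 12)*(8*x + 7*p + 12*z)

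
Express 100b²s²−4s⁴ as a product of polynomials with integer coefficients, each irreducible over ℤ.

Pull out the common factor 4s²; 25b²−s² is a difference of squares.

4s²(5b+s)(5b−s)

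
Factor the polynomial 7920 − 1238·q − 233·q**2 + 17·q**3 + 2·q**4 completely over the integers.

By the rational root theorem, q = −11 is a root, so (q + 11) is a factor; dividing leaves 2·q**3 − 5·q**2 − 178·q + 720.
Continuing, q = 9/2 is a root, so (2·q − 9) is a factor; dividing leaves q**2 + 2·q − 80.
The remaining quadratic factors as (q − 8)(q + 10).

(2·q − 9)·(q + 10)·(q + 11)·(q − 8)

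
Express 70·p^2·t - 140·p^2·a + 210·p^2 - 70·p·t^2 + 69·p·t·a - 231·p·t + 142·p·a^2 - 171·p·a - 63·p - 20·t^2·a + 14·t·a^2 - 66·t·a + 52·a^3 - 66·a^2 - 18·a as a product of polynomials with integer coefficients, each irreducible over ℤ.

(10·p - 10·t - 13·a - 3)·(t - 2·a + 3)·(7·p + 2·a)

Group: 7·p·(10·p·t - 20·p·a + 30·p - 10·t^2 + 7·t·a - 33·t + 26·a^2 - 33·a - 9) + 2·a·(10·p·t - 20·p·a + 30·p - 10·t^2 + 7·t·a - 33·t + 26·a^2 - 33·a - 9); both groups contain (10·p·t - 20·p·a + 30·p - 10·t^2 + 7·t·a - 33·t + 26·a^2 - 33·a - 9), so (7·p + 2·a) is a factor with cofactor 10·p·t - 20·p·a + 30·p - 10·t^2 + 7·t·a - 33·t + 26·a^2 - 33·a - 9.
The cofactor groups again: 10·p·t - 20·p·a + 30·p - 10·t^2 + 7·t·a - 33·t + 26·a^2 - 33·a - 9 = t·(10·p - 10·t - 13·a - 3) + (-2·a + 3)·(10·p - 10·t - 13·a - 3); both groups contain (10·p - 10·t - 13·a - 3), giving (t - 2·a + 3)·(10·p - 10·t - 13·a - 3).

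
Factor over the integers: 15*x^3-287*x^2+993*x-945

By the rational root theorem, x = 9/5 is a root, so (5*x-9) is a factor; dividing leaves 3*x^2-52*x+105.
The remaining quadratic factors as (x-15)(3*x-7).

(3*x-7)*(5*x-9)*(x-15)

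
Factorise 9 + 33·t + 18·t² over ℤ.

3·(2·t + 3)·(3·t + 1)

Pull out the common factor 3, then factor the remaining trinomial.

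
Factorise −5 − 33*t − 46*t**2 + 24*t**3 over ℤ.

(2*t − 5)*(3*t + 1)*(4*t + 1)

Among the possible rational roots, t = −1/3 is a root, giving the factor (3*t + 1) and quotient 8*t**2 − 18*t − 5.
The remaining quadratic factors as (4*t + 1)(2*t − 5).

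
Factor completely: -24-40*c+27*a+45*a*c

(5*c+3)*(9*a-8)

Group as (45*a*c+27*a) + (-40*c-24) = 9*a*(5*c+3) - 8*(5*c+3).
Both groups share the factor (5*c+3).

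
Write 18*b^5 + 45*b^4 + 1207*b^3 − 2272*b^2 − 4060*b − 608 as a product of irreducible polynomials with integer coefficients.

(3*b − 8)*(6*b + 1)*(b + 1)*(b^2 + 4*b + 76)

Testing divisors of the constant over divisors of the leading coefficient, b = 8/3 is a root, so (3*b − 8) is a factor; dividing leaves 6*b^4 + 31*b^3 + 485*b^2 + 536*b + 76.
Continuing, b = −1/6 is a root, so (6*b + 1) divides it; the quotient is b^3 + 5*b^2 + 80*b + 76.
Then b = −1 is a root, giving the factor (b + 1) and quotient b^2 + 4*b + 76.
The quadratic b^2 + 4*b + 76 has discriminant −288 < 0 and is irreducible over ℤ.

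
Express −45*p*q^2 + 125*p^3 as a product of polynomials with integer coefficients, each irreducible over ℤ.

5*p*(5*p + 3*q)*(5*p − 3*q)

Factor out 5*p, leaving 25*p^2 − 9*q^2, which is a difference of two squares.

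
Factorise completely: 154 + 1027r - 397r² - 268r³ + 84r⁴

By the rational root theorem, r = -1/7 is a root, so (7r + 1) divides it; the quotient is 12r³ - 40r² - 51r + 154.
Then r = 11/6 is a root, so (6r - 11) divides it; the quotient is 2r² - 3r - 14.
The remaining quadratic factors as (r + 2)(2r - 7).

(2r - 7)(6r - 11)(7r + 1)(r + 2)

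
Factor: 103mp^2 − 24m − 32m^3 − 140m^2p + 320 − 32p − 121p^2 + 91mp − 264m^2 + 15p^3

−(4m − 3p + 5)(8m + p − 8)(m + 5p + 8)

Group: m(−32m^2 + 20mp − 8m + 3p^2 − 29p + 40) + (5p + 8)(−32m^2 + 20mp − 8m + 3p^2 − 29p + 40); both groups contain (−32m^2 + 20mp − 8m + 3p^2 − 29p + 40), so (m + 5p + 8) is a factor with cofactor −32m^2 + 20mp − 8m + 3p^2 − 29p + 40.
The cofactor groups again: −32m^2 + 20mp − 8m + 3p^2 − 29p + 40 = −8m(4m − 3p + 5) + (−p + 8)(4m − 3p + 5); both groups contain (4m − 3p + 5), giving −(8m + p − 8)(4m − 3p + 5).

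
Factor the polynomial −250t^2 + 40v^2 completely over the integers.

Pull out the common factor 10; 4v^2 − 25t^2 is a difference of squares.

10(2v − 5t)(2v + 5t)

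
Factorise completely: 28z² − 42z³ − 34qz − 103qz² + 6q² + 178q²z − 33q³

−(11q + 3z − 2)(3q − 14z)(q − z)

Group: 3q(−11q² + 8qz + 2q + 3z² − 2z) − 14z(−11q² + 8qz + 2q + 3z² − 2z); both groups contain (−11q² + 8qz + 2q + 3z² − 2z), so (3q − 14z) is a factor with cofactor −11q² + 8qz + 2q + 3z² − 2z.
The cofactor groups again: −11q² + 8qz + 2q + 3z² − 2z = −11q(q − z) + (−3z + 2)(q − z); both groups contain (q − z), giving −(11q + 3z − 2)(q − z).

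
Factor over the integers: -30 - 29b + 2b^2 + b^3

Trying the rational-root candidates, b = 5 is a root, so (b - 5) is a factor; dividing leaves b^2 + 7b + 6.
The remaining quadratic factors as (b + 1)(b + 6).

(b + 1)(b + 6)(b - 5)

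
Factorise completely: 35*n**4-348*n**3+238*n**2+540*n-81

By the rational root theorem, n = 9/5 is a root, so (5*n-9) is a factor; dividing leaves 7*n**3-57*n**2-55*n+9.
Next, n = 9 is a root, so (n-9) divides it; the quotient is 7*n**2+6*n-1.
The remaining quadratic factors as (n+1)(7*n-1).

(5*n-9)*(7*n-1)*(n+1)*(n-9)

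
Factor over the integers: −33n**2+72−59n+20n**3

By the rational root theorem, n = 1 is a root, giving the factor (n−1) and quotient 20n**2−13n−72.
The remaining quadratic factors as (4n−9)(5n+8).

(4n−9)(5n+8)(n−1)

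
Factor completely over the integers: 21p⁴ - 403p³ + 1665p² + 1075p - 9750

(3p - 10)(7p + 15)(p - 13)(p - 5)

Among the possible rational roots, p = 10/3 is a root, so (3p - 10) divides it; the quotient is 7p³ - 111p² + 185p + 975.
Next, p = -15/7 is a root, giving the factor (7p + 15) and quotient p² - 18p + 65.
The remaining quadratic factors as (p - 13)(p - 5).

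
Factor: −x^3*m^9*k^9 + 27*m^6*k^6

−k^6*m^6*(x*m*k − 3)*(x^2*m^2*k^2 + 3*x*m*k + 9)

Factor out m^6*k^6 first: what remains is −x^3*m^3*k^3 + 27.
Recognize a difference of cubes with the parts 3 and x*m*k.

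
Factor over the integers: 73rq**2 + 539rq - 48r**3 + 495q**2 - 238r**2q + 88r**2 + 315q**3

-(6r - 7q - 11)(r + 5q)(8r + 9q)

Group: 6r(-8r**2 - 49rq - 45q**2) + (-7q - 11)(-8r**2 - 49rq - 45q**2); both groups contain (-8r**2 - 49rq - 45q**2), so (6r - 7q - 11) is a factor with cofactor -8r**2 - 49rq - 45q**2.
The cofactor groups again: -8r**2 - 49rq - 45q**2 = -8r(r + 5q) - 9q(r + 5q); both groups contain (r + 5q), giving -(8r + 9q)(r + 5q).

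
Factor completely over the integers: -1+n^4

(n+1)·(n-1)·(n^2+1)

(n)⁴ − (1)⁴ = ((n)² − (1)²)((n)² + (1)²); the first factor splits again, the second (n^2+1) is irreducible.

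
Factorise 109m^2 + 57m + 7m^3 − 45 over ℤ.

(7m − 3)(m + 1)(m + 15)

Among the possible rational roots, m = 3/7 is a root, so (7m − 3) divides it; the quotient is m^2 + 16m + 15.
The remaining quadratic factors as (m + 1)(m + 15).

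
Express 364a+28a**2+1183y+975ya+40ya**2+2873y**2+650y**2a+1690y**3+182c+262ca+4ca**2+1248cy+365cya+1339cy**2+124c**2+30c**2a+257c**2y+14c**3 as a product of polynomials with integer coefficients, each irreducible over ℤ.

(2c+13y+4a)(7c+13y+a+13)(c+10y+7)

Group: 2c(7c**2+83cy+ca+62c+130y**2+10ya+221y+7a+91) + (13y+4a)(7c**2+83cy+ca+62c+130y**2+10ya+221y+7a+91); both groups contain (7c**2+83cy+ca+62c+130y**2+10ya+221y+7a+91), so (2c+13y+4a) is a factor with cofactor 7c**2+83cy+ca+62c+130y**2+10ya+221y+7a+91.
The cofactor groups again: 7c**2+83cy+ca+62c+130y**2+10ya+221y+7a+91 = 7c(c+10y+7) + (13y+a+13)(c+10y+7); both groups contain (c+10y+7), giving (7c+13y+a+13)(c+10y+7).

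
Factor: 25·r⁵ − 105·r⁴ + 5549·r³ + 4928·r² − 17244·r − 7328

(5·r + 2)·(5·r − 8)·(r + 2)·(r² − 5·r + 229)

Among the possible rational roots, r = 8/5 is a root, giving the factor (5·r − 8) and quotient 5·r⁴ − 13·r³ + 1089·r² + 2728·r + 916.
Next, r = −2/5 is a root, giving the factor (5·r + 2) and quotient r³ − 3·r² + 219·r + 458.
Next, r = −2 is a root, giving the factor (r + 2) and quotient r² − 5·r + 229.
The quadratic r² − 5·r + 229 has discriminant −891 < 0 and is irreducible over ℤ.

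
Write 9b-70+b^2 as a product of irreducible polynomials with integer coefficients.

(b+14)(b-5)

Two integers with product -70 and sum 9 are 14 and -5.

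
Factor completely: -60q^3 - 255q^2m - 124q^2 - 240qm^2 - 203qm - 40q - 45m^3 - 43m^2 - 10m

-(5q + 5m + 2)(3q + 9m + 5)(4q + m)

Group: 4q(-15q^2 - 60qm - 31q - 45m^2 - 43m - 10) + m(-15q^2 - 60qm - 31q - 45m^2 - 43m - 10); both groups contain (-15q^2 - 60qm - 31q - 45m^2 - 43m - 10), so (4q + m) is a factor with cofactor -15q^2 - 60qm - 31q - 45m^2 - 43m - 10.
The cofactor groups again: -15q^2 - 60qm - 31q - 45m^2 - 43m - 10 = -5q(3q + 9m + 5) + (-5m - 2)(3q + 9m + 5); both groups contain (3q + 9m + 5), giving -(5q + 5m + 2)(3q + 9m + 5).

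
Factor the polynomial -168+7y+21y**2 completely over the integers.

7(3y-8)(y+3)

Pull out the common factor 7, then factor the remaining trinomial.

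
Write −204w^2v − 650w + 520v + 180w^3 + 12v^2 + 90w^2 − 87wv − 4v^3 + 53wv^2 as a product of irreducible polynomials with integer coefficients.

(5w − 4v)(6w − v + 13)(6w − v − 10)

Group: 6w(30w^2 − 29wv − 50w + 4v^2 + 40v) + (−v + 13)(30w^2 − 29wv − 50w + 4v^2 + 40v); both groups contain (30w^2 − 29wv − 50w + 4v^2 + 40v), so (6w − v + 13) is a factor with cofactor 30w^2 − 29wv − 50w + 4v^2 + 40v.
The cofactor groups again: 30w^2 − 29wv − 50w + 4v^2 + 40v = 6w(5w − 4v) + (−v − 10)(5w − 4v); both groups contain (5w − 4v), giving (6w − v − 10)(5w − 4v).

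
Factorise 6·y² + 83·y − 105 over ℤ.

Need a pair with product 6·(−105) = −630 and sum 83: that's −7 and 90.
Split the middle term: 6·y² − 7·y + 90·y − 105 = y·(6·y − 7) + 15·(6·y − 7).

(6·y − 7)·(y + 15)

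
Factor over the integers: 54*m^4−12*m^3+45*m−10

(9*m−2)*(6*m^3+5)

Group as (54*m^4+45*m) + (−12*m^3−10) = 9*m*(6*m^3+5) − 2*(6*m^3+5).
Both groups share the factor (6*m^3+5).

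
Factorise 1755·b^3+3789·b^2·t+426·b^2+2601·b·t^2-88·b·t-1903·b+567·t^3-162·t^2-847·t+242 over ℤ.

(13·b+9·t-11)·(15·b+7·t-2)·(9·b+9·t+11)

Group: 15·b·(117·b^2+198·b·t+44·b+81·t^2-121) + (7·t-2)·(117·b^2+198·b·t+44·b+81·t^2-121); both groups contain (117·b^2+198·b·t+44·b+81·t^2-121), so (15·b+7·t-2) is a factor with cofactor 117·b^2+198·b·t+44·b+81·t^2-121.
The cofactor groups again: 117·b^2+198·b·t+44·b+81·t^2-121 = 9·b·(13·b+9·t-11) + (9·t+11)·(13·b+9·t-11); both groups contain (13·b+9·t-11), giving (9·b+9·t+11)·(13·b+9·t-11).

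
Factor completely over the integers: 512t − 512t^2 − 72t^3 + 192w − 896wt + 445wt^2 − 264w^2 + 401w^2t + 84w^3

(7w − t − 8)(3w + 8t)(4w + 9t − 8)

Group: 3w(28w^2 + 59wt − 88w − 9t^2 − 64t + 64) + 8t(28w^2 + 59wt − 88w − 9t^2 − 64t + 64); both groups contain (28w^2 + 59wt − 88w − 9t^2 − 64t + 64), so (3w + 8t) is a factor with cofactor 28w^2 + 59wt − 88w − 9t^2 − 64t + 64.
The cofactor groups again: 28w^2 + 59wt − 88w − 9t^2 − 64t + 64 = 7w(4w + 9t − 8) + (−t − 8)(4w + 9t − 8); both groups contain (4w + 9t − 8), giving (7w − t − 8)(4w + 9t − 8).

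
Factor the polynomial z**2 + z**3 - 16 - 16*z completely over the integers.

By the rational root theorem, z = -4 is a root, so (z + 4) is a factor; dividing leaves z**2 - 3*z - 4.
The remaining quadratic factors as (z - 4)(z + 1).

(z + 1)*(z + 4)*(z - 4)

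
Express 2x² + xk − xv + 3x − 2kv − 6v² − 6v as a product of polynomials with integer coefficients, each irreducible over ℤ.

Group: x(2x + k + 3v + 3) − 2v(2x + k + 3v + 3); both groups contain (2x + k + 3v + 3).

(x − 2v)(2x + k + 3v + 3)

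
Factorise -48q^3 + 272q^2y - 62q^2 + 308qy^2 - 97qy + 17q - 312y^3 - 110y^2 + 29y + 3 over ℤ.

Group: 2q(-24q^2 - 20qy + 5q + 24y^2 + 14y + 1) + (-13y + 3)(-24q^2 - 20qy + 5q + 24y^2 + 14y + 1); both groups contain (-24q^2 - 20qy + 5q + 24y^2 + 14y + 1), so (2q - 13y + 3) is a factor with cofactor -24q^2 - 20qy + 5q + 24y^2 + 14y + 1.
The cofactor groups again: -24q^2 - 20qy + 5q + 24y^2 + 14y + 1 = -3q(8q + 12y + 1) + (2y + 1)(8q + 12y + 1); both groups contain (8q + 12y + 1), giving -(3q - 2y - 1)(8q + 12y + 1).

-(2q - 13y + 3)(3q - 2y - 1)(8q + 12y + 1)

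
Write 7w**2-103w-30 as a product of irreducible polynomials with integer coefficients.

(7w+2)(w-15)

Need a pair with product 7·(-30) = -210 and sum -103: that's -105 and 2.
Split the middle term: 7w**2-105w + 2w-30 = 7w(w-15) + 2(w-15).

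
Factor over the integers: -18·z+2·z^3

2·z·(z+3)·(z-3)

Factor out 2·z, leaving z^2-9, which is a difference of two squares.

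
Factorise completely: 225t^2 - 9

9(5t + 1)(5t - 1)

Every term has a factor of 9. Then 25t^2 - 1 = (5t)² − (1)².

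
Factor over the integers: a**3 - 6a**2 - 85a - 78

(a + 1)(a + 6)(a - 13)

Trying the rational-root candidates, a = -6 is a root, giving the factor (a + 6) and quotient a**2 - 12a - 13.
The remaining quadratic factors as (a - 13)(a + 1).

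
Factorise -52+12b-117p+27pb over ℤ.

(3b-13)(9p+4)

Group as (27pb-117p) + (12b-52) = 9p(3b-13) + 4(3b-13).
Both groups share the factor (3b-13).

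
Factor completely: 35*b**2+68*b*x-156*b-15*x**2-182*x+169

(5*b-x-13)*(7*b+15*x-13)

Group: 7*b*(5*b-x-13) + (15*x-13)*(5*b-x-13); both groups contain (5*b-x-13).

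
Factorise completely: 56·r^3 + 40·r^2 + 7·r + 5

(7·r + 5)·(8·r^2 + 1)

Group as (56·r^3 + 7·r) + (40·r^2 + 5) = 7·r·(8·r^2 + 1) + 5·(8·r^2 + 1).
Both groups share the factor (8·r^2 + 1).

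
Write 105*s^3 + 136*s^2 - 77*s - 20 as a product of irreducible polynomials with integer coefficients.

(3*s + 5)*(5*s + 1)*(7*s - 4)

Among the possible rational roots, s = -5/3 is a root, giving the factor (3*s + 5) and quotient 35*s^2 - 13*s - 4.
The remaining quadratic factors as (7*s - 4)(5*s + 1).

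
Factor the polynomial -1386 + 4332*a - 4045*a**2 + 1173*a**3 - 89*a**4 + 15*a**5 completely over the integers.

Testing divisors of the constant over divisors of the leading coefficient, a = 3/5 is a root, so (5*a - 3) is a factor; dividing leaves 3*a**4 - 16*a**3 + 225*a**2 - 674*a + 462.
Then a = 7/3 is a root, giving the factor (3*a - 7) and quotient a**3 - 3*a**2 + 68*a - 66.
Then a = 1 is a root, giving the factor (a - 1) and quotient a**2 - 2*a + 66.
The quadratic a**2 - 2*a + 66 has discriminant -260 < 0 and is irreducible over ℤ.

(3*a - 7)*(5*a - 3)*(a - 1)*(a**2 - 2*a + 66)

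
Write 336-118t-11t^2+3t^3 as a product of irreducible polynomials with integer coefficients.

Among the possible rational roots, t = -6 is a root, giving the factor (t+6) and quotient 3t^2-29t+56.
The remaining quadratic factors as (3t-8)(t-7).

(3t-8)(t+6)(t-7)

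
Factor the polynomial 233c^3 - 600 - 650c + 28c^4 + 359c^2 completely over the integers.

Testing divisors of the constant over divisors of the leading coefficient, c = -4 is a root, so (c + 4) is a factor; dividing leaves 28c^3 + 121c^2 - 125c - 150.
Next, c = -3/4 is a root, so (4c + 3) divides it; the quotient is 7c^2 + 25c - 50.
The remaining quadratic factors as (c + 5)(7c - 10).

(4c + 3)(7c - 10)(c + 4)(c + 5)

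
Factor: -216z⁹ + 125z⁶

-z⁶(6z - 5)(36z² + 30z + 25)

Every term has a factor of z⁶; factoring it out leaves -216z³ + 125.
Recognize a difference of cubes with the parts 5 and 6z.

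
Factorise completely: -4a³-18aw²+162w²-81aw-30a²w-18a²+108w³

-(2a+6w+9)(2a-3w)(a+6w)

Group: 2a(-2a²-9aw+18w²) + (6w+9)(-2a²-9aw+18w²); both groups contain (-2a²-9aw+18w²), so (2a+6w+9) is a factor with cofactor -2a²-9aw+18w².
The cofactor groups again: -2a²-9aw+18w² = -2a(a+6w) + 3w(a+6w); both groups contain (a+6w), giving -(2a-3w)(a+6w).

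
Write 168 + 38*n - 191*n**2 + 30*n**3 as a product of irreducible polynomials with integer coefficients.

(5*n + 4)*(6*n - 7)*(n - 6)

Trying the rational-root candidates, n = 7/6 is a root, giving the factor (6*n - 7) and quotient 5*n**2 - 26*n - 24.
The remaining quadratic factors as (5*n + 4)(n - 6).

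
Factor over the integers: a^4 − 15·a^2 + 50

(a^2 − 10)·(a^2 − 5)

Substitute u = a^2 to get a quadratic in u, then factor.
a^2 − 10 is irreducible over ℤ (10 is not a perfect square).
a^2 − 5 is irreducible over ℤ (5 is not a perfect square).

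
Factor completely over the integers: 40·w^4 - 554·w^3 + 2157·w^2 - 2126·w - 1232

By the rational root theorem, w = 7/2 is a root, so (2·w - 7) divides it; the quotient is 20·w^3 - 207·w^2 + 354·w + 176.
Continuing, w = -2/5 is a root, so (5·w + 2) divides it; the quotient is 4·w^2 - 43·w + 88.
The remaining quadratic factors as (w - 8)(4·w - 11).

(2·w - 7)·(4·w - 11)·(5·w + 2)·(w - 8)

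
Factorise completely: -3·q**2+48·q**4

Factor out 3·q**2, leaving 16·q**2-1, which is a difference of two squares.

3·q**2·(4·q+1)·(4·q-1)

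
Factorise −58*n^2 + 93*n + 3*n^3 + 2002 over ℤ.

(3*n + 14)*(n − 11)*(n − 13)

By the rational root theorem, n = 13 is a root, so (n − 13) divides it; the quotient is 3*n^2 − 19*n − 154.
The remaining quadratic factors as (n − 11)(3*n + 14).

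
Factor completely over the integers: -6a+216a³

Every term has a factor of 6a. Then 36a²-1 = (6a)² − (1)².

6a(6a+1)(6a-1)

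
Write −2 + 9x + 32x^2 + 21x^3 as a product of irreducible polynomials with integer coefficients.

(3x + 2)(7x − 1)(x + 1)

By the rational root theorem, x = −1 is a root, so (x + 1) is a factor; dividing leaves 21x^2 + 11x − 2.
The remaining quadratic factors as (3x + 2)(7x − 1).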